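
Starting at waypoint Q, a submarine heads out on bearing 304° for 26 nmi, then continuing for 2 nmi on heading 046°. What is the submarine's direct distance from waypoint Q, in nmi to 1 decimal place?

25.7 nmi

Leg 1 (304°, 26 nmi): east 26 sin 304° = -21.55, north 26 cos 304° = 14.54
Leg 2 (046°, 2 nmi): east 2 sin 46° = 1.44, north 2 cos 46° = 1.39
Net: -20.12 east, 15.93 north. Distance = √((-20.12)² + (15.93)²) = 25.659 nmi.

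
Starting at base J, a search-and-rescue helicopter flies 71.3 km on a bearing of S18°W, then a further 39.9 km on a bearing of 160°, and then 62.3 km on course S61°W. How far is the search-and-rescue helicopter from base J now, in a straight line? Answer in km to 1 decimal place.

149.4 km

Leg 1 (S18°W, 71.3 km): east 71.3 sin 198° = -22.03, north 71.3 cos 198° = -67.81
Leg 2 (160°, 39.9 km): east 39.9 sin 160° = 13.65, north 39.9 cos 160° = -37.49
Leg 3 (S61°W, 62.3 km): east 62.3 sin 241° = -54.49, north 62.3 cos 241° = -30.20
Net: -62.88 east, -135.51 north. Distance = √((-62.88)² + (-135.51)²) = 149.384 km.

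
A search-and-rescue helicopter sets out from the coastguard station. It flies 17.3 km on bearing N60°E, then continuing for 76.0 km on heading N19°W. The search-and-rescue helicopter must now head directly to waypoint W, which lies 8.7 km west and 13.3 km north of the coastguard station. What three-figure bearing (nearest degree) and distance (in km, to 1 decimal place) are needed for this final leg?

179°, 67.2 km

Leg 1 (N60°E, 17.3 km): east 17.3 sin 60° = 14.98, north 17.3 cos 60° = 8.65
Leg 2 (N19°W, 76.0 km): east 76.0 sin 341° = -24.74, north 76.0 cos 341° = 71.86
Current position: (-9.76, 80.51). Target: (-8.7, 13.3). Remaining: Δeast = 1.06, Δnorth = -67.21.
Bearing = atan2(1.06, -67.21) mod 360° = 179.10°; distance = √((1.06)² + (-67.21)²) = 67.218 km.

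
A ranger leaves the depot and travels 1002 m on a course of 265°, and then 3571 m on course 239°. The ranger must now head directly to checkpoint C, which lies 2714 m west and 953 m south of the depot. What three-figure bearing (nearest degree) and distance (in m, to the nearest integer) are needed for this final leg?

054°, 1660 m

Leg 1 (265°, 1002 m): east 1002 sin 265° = -998.19, north 1002 cos 265° = -87.33
Leg 2 (239°, 3571 m): east 3571 sin 239° = -3060.94, north 3571 cos 239° = -1839.20
Current position: (-4059.13, -1926.53). Target: (-2714, -953). Remaining: Δeast = 1345.13, Δnorth = 973.53.
Bearing = atan2(1345.13, 973.53) mod 360° = 54.11°; distance = √((1345.13)² + (973.53)²) = 1660.464 m.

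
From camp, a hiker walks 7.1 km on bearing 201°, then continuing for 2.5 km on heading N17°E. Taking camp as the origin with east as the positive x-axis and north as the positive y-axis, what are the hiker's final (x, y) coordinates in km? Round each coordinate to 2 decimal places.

(-1.81, -4.24)

Leg 1 (201°, 7.1 km): east 7.1 sin 201° = -2.54, north 7.1 cos 201° = -6.63
Leg 2 (N17°E, 2.5 km): east 2.5 sin 17° = 0.73, north 2.5 cos 17° = 2.39
Summing: -1.81 km east, -4.24 km north → (-1.81, -4.24).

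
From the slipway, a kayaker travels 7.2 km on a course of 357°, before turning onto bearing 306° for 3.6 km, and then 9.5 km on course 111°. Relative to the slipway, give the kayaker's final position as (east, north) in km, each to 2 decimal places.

Leg 1 (357°, 7.2 km): east 7.2 sin 357° = -0.38, north 7.2 cos 357° = 7.19
Leg 2 (306°, 3.6 km): east 3.6 sin 306° = -2.91, north 3.6 cos 306° = 2.12
Leg 3 (111°, 9.5 km): east 9.5 sin 111° = 8.87, north 9.5 cos 111° = -3.40
Summing: 5.58 km east, 5.90 km north → (5.58, 5.90).

(5.58, 5.90)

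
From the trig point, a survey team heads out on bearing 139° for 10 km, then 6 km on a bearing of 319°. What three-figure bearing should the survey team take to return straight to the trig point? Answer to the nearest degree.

Leg 1 (139°, 10 km): east 10 sin 139° = 6.56, north 10 cos 139° = -7.55
Leg 2 (319°, 6 km): east 6 sin 319° = -3.94, north 6 cos 319° = 4.53
Net displacement: 2.62 east, -3.02 north. Direction back to start is (-2.62, 3.02): bearing = atan2(-2.62, 3.02) mod 360° = 319.00° ≈ 319°.

319°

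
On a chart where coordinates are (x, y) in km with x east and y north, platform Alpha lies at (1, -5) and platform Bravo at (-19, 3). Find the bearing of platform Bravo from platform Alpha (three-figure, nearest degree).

292°

Δeast = -19 − 1 = -20.00; Δnorth = 3 − -5 = 8.00.
Bearing = atan2(Δeast, Δnorth) mod 360° = 291.80° ≈ 292°.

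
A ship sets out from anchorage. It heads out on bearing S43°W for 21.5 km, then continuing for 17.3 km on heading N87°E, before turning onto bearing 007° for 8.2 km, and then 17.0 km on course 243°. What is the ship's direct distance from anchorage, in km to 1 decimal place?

Leg 1 (S43°W, 21.5 km): east 21.5 sin 223° = -14.66, north 21.5 cos 223° = -15.72
Leg 2 (N87°E, 17.3 km): east 17.3 sin 87° = 17.28, north 17.3 cos 87° = 0.91
Leg 3 (007°, 8.2 km): east 8.2 sin 7° = 1.00, north 8.2 cos 7° = 8.14
Leg 4 (243°, 17.0 km): east 17.0 sin 243° = -15.15, north 17.0 cos 243° = -7.72
Net: -11.53 east, -14.40 north. Distance = √((-11.53)² + (-14.40)²) = 18.448 km.

18.4 km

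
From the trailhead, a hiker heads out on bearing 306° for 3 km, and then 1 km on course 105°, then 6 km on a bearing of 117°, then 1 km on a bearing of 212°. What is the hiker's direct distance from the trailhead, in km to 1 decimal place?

Leg 1 (306°, 3 km): east 3 sin 306° = -2.43, north 3 cos 306° = 1.76
Leg 2 (105°, 1 km): east 1 sin 105° = 0.97, north 1 cos 105° = -0.26
Leg 3 (117°, 6 km): east 6 sin 117° = 5.35, north 6 cos 117° = -2.72
Leg 4 (212°, 1 km): east 1 sin 212° = -0.53, north 1 cos 212° = -0.85
Net: 3.35 east, -2.07 north. Distance = √((3.35)² + (-2.07)²) = 3.941 km.

3.9 km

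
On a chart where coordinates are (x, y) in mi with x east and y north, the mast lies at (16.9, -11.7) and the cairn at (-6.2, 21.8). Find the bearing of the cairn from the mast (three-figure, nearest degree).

325°

Δeast = -6.2 − 16.9 = -23.10; Δnorth = 21.8 − -11.7 = 33.50.
Bearing = atan2(Δeast, Δnorth) mod 360° = 325.41° ≈ 325°.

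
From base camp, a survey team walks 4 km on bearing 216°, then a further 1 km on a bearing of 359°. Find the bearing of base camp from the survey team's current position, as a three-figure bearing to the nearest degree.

Leg 1 (216°, 4 km): east 4 sin 216° = -2.35, north 4 cos 216° = -3.24
Leg 2 (359°, 1 km): east 1 sin 359° = -0.02, north 1 cos 359° = 1.00
Net displacement: -2.37 east, -2.24 north. Direction back to start is (2.37, 2.24): bearing = atan2(2.37, 2.24) mod 360° = 46.65° ≈ 047°.

047°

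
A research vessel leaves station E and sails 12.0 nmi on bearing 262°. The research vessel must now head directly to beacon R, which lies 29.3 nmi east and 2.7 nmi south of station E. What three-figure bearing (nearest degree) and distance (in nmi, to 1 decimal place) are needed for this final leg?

Leg 1 (262°, 12.0 nmi): east 12.0 sin 262° = -11.88, north 12.0 cos 262° = -1.67
Current position: (-11.88, -1.67). Target: (29.3, -2.7). Remaining: Δeast = 41.18, Δnorth = -1.03.
Bearing = atan2(41.18, -1.03) mod 360° = 91.43°; distance = √((41.18)² + (-1.03)²) = 41.196 nmi.

091°, 41.2 nmi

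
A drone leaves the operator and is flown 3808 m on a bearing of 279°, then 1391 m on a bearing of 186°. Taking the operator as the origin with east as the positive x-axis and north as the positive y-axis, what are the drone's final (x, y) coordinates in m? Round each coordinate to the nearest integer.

(-3907, -788)

Leg 1 (279°, 3808 m): east 3808 sin 279° = -3761.12, north 3808 cos 279° = 595.70
Leg 2 (186°, 1391 m): east 1391 sin 186° = -145.40, north 1391 cos 186° = -1383.38
Summing: -3906.52 m east, -787.68 m north → (-3907, -788).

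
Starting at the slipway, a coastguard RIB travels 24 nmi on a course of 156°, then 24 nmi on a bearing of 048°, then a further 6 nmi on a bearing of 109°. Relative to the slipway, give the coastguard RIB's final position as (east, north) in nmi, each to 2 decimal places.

Leg 1 (156°, 24 nmi): east 24 sin 156° = 9.76, north 24 cos 156° = -21.93
Leg 2 (048°, 24 nmi): east 24 sin 48° = 17.84, north 24 cos 48° = 16.06
Leg 3 (109°, 6 nmi): east 6 sin 109° = 5.67, north 6 cos 109° = -1.95
Summing: 33.27 nmi east, -7.82 nmi north → (33.27, -7.82).

(33.27, -7.82)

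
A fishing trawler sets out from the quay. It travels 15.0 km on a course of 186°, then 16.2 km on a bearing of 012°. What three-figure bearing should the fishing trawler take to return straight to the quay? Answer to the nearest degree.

243°

Leg 1 (186°, 15.0 km): east 15.0 sin 186° = -1.57, north 15.0 cos 186° = -14.92
Leg 2 (012°, 16.2 km): east 16.2 sin 12° = 3.37, north 16.2 cos 12° = 15.85
Net displacement: 1.80 east, 0.93 north. Direction back to start is (-1.80, -0.93): bearing = atan2(-1.80, -0.93) mod 360° = 242.73° ≈ 243°.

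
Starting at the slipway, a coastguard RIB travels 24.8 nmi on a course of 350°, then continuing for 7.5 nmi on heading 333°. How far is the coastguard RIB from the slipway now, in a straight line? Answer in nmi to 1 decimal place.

32.0 nmi

Leg 1 (350°, 24.8 nmi): east 24.8 sin 350° = -4.31, north 24.8 cos 350° = 24.42
Leg 2 (333°, 7.5 nmi): east 7.5 sin 333° = -3.40, north 7.5 cos 333° = 6.68
Net: -7.71 east, 31.11 north. Distance = √((-7.71)² + (31.11)²) = 32.047 nmi.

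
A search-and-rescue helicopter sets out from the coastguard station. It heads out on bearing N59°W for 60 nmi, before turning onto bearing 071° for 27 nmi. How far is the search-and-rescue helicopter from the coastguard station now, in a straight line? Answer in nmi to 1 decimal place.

47.4 nmi

Leg 1 (N59°W, 60 nmi): east 60 sin 301° = -51.43, north 60 cos 301° = 30.90
Leg 2 (071°, 27 nmi): east 27 sin 71° = 25.53, north 27 cos 71° = 8.79
Net: -25.90 east, 39.69 north. Distance = √((-25.90)² + (39.69)²) = 47.396 nmi.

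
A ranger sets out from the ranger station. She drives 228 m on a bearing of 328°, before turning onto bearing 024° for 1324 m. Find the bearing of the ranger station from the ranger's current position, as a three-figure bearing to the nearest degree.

Leg 1 (328°, 228 m): east 228 sin 328° = -120.82, north 228 cos 328° = 193.35
Leg 2 (024°, 1324 m): east 1324 sin 24° = 538.52, north 1324 cos 24° = 1209.53
Net displacement: 417.70 east, 1402.89 north. Direction back to start is (-417.70, -1402.89): bearing = atan2(-417.70, -1402.89) mod 360° = 196.58° ≈ 197°.

197°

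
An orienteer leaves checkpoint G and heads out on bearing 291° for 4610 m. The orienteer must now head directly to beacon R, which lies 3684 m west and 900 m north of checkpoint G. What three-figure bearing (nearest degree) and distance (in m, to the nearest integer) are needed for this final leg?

Leg 1 (291°, 4610 m): east 4610 sin 291° = -4303.81, north 4610 cos 291° = 1652.08
Current position: (-4303.81, 1652.08). Target: (-3684, 900). Remaining: Δeast = 619.81, Δnorth = -752.08.
Bearing = atan2(619.81, -752.08) mod 360° = 140.51°; distance = √((619.81)² + (-752.08)²) = 974.565 m.

141°, 975 m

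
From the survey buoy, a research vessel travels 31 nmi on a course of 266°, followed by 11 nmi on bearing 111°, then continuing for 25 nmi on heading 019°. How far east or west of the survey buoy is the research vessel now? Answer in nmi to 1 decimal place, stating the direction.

12.5 nmi west

Leg 1 (266°, 31 nmi): east 31 sin 266° = -30.92, north 31 cos 266° = -2.16
Leg 2 (111°, 11 nmi): east 11 sin 111° = 10.27, north 11 cos 111° = -3.94
Leg 3 (019°, 25 nmi): east 25 sin 19° = 8.14, north 25 cos 19° = 23.64
Net east component: -12.52 nmi.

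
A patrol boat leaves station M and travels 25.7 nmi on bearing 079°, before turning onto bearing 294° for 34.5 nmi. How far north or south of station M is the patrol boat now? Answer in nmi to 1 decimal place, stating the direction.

18.9 nmi north

Leg 1 (079°, 25.7 nmi): east 25.7 sin 79° = 25.23, north 25.7 cos 79° = 4.90
Leg 2 (294°, 34.5 nmi): east 34.5 sin 294° = -31.52, north 34.5 cos 294° = 14.03
Net north component: 18.94 nmi.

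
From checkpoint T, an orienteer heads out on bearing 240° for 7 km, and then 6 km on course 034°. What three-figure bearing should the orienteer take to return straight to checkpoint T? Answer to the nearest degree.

Leg 1 (240°, 7 km): east 7 sin 240° = -6.06, north 7 cos 240° = -3.50
Leg 2 (034°, 6 km): east 6 sin 34° = 3.36, north 6 cos 34° = 4.97
Net displacement: -2.71 east, 1.47 north. Direction back to start is (2.71, -1.47): bearing = atan2(2.71, -1.47) mod 360° = 118.57° ≈ 119°.

119°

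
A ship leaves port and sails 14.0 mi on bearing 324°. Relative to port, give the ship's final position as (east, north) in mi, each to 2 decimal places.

(-8.23, 11.33)

Leg 1 (324°, 14.0 mi): east 14.0 sin 324° = -8.23, north 14.0 cos 324° = 11.33
Summing: -8.23 mi east, 11.33 mi north → (-8.23, 11.33).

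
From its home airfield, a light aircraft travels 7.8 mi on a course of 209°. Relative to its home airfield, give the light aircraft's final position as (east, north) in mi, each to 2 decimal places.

(-3.78, -6.82)

Leg 1 (209°, 7.8 mi): east 7.8 sin 209° = -3.78, north 7.8 cos 209° = -6.82
Summing: -3.78 mi east, -6.82 mi north → (-3.78, -6.82).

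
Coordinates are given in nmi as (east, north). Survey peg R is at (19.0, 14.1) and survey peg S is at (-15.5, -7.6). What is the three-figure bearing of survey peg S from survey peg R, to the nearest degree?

Δeast = -15.5 − 19.0 = -34.50; Δnorth = -7.6 − 14.1 = -21.70.
Bearing = atan2(Δeast, Δnorth) mod 360° = 237.83° ≈ 238°.

238°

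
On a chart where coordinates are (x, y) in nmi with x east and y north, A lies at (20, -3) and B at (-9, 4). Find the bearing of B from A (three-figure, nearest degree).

Δeast = -9 − 20 = -29.00; Δnorth = 4 − -3 = 7.00.
Bearing = atan2(Δeast, Δnorth) mod 360° = 283.57° ≈ 284°.

284°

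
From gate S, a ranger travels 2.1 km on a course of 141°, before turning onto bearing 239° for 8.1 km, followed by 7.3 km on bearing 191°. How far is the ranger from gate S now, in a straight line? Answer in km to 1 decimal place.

Leg 1 (141°, 2.1 km): east 2.1 sin 141° = 1.32, north 2.1 cos 141° = -1.63
Leg 2 (239°, 8.1 km): east 8.1 sin 239° = -6.94, north 8.1 cos 239° = -4.17
Leg 3 (191°, 7.3 km): east 7.3 sin 191° = -1.39, north 7.3 cos 191° = -7.17
Net: -7.01 east, -12.97 north. Distance = √((-7.01)² + (-12.97)²) = 14.745 km.

14.7 km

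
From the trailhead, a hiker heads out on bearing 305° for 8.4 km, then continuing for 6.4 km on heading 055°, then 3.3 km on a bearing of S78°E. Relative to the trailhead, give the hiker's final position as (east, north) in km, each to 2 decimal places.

(1.59, 7.80)

Leg 1 (305°, 8.4 km): east 8.4 sin 305° = -6.88, north 8.4 cos 305° = 4.82
Leg 2 (055°, 6.4 km): east 6.4 sin 55° = 5.24, north 6.4 cos 55° = 3.67
Leg 3 (S78°E, 3.3 km): east 3.3 sin 102° = 3.23, north 3.3 cos 102° = -0.69
Summing: 1.59 km east, 7.80 km north → (1.59, 7.80).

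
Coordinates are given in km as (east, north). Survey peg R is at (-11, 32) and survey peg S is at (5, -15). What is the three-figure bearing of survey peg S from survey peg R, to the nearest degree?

161°

Δeast = 5 − -11 = 16.00; Δnorth = -15 − 32 = -47.00.
Bearing = atan2(Δeast, Δnorth) mod 360° = 161.20° ≈ 161°.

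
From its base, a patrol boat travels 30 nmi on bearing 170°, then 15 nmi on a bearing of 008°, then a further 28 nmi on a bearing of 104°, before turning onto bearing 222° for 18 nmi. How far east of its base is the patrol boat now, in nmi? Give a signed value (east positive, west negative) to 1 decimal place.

22.4 nmi

Leg 1 (170°, 30 nmi): east 30 sin 170° = 5.21, north 30 cos 170° = -29.54
Leg 2 (008°, 15 nmi): east 15 sin 8° = 2.09, north 15 cos 8° = 14.85
Leg 3 (104°, 28 nmi): east 28 sin 104° = 27.17, north 28 cos 104° = -6.77
Leg 4 (222°, 18 nmi): east 18 sin 222° = -12.04, north 18 cos 222° = -13.38
Net east component: 22.42 nmi.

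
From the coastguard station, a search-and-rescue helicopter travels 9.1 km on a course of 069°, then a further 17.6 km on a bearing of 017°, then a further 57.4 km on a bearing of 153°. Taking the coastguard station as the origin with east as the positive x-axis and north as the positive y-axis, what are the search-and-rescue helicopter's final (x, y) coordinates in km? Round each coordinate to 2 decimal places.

Leg 1 (069°, 9.1 km): east 9.1 sin 69° = 8.50, north 9.1 cos 69° = 3.26
Leg 2 (017°, 17.6 km): east 17.6 sin 17° = 5.15, north 17.6 cos 17° = 16.83
Leg 3 (153°, 57.4 km): east 57.4 sin 153° = 26.06, north 57.4 cos 153° = -51.14
Summing: 39.70 km east, -31.05 km north → (39.70, -31.05).

(39.70, -31.05)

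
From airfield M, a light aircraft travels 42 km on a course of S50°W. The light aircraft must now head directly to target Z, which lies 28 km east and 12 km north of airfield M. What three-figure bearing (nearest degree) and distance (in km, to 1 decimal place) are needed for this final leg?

Leg 1 (S50°W, 42 km): east 42 sin 230° = -32.17, north 42 cos 230° = -27.00
Current position: (-32.17, -27.00). Target: (28, 12). Remaining: Δeast = 60.17, Δnorth = 39.00.
Bearing = atan2(60.17, 39.00) mod 360° = 57.05°; distance = √((60.17)² + (39.00)²) = 71.705 km.

057°, 71.7 km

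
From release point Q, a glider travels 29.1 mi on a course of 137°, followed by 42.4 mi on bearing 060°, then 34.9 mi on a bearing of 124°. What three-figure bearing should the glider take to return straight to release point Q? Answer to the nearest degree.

Leg 1 (137°, 29.1 mi): east 29.1 sin 137° = 19.85, north 29.1 cos 137° = -21.28
Leg 2 (060°, 42.4 mi): east 42.4 sin 60° = 36.72, north 42.4 cos 60° = 21.20
Leg 3 (124°, 34.9 mi): east 34.9 sin 124° = 28.93, north 34.9 cos 124° = -19.52
Net displacement: 85.50 east, -19.60 north. Direction back to start is (-85.50, 19.60): bearing = atan2(-85.50, 19.60) mod 360° = 282.91° ≈ 283°.

283°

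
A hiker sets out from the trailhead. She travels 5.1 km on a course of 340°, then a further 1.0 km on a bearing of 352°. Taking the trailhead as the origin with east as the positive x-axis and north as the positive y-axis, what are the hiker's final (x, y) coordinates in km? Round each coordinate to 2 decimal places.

Leg 1 (340°, 5.1 km): east 5.1 sin 340° = -1.74, north 5.1 cos 340° = 4.79
Leg 2 (352°, 1.0 km): east 1.0 sin 352° = -0.14, north 1.0 cos 352° = 0.99
Summing: -1.88 km east, 5.78 km north → (-1.88, 5.78).

(-1.88, 5.78)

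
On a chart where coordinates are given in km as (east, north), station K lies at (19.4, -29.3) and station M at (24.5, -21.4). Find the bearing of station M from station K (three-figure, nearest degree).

Δeast = 24.5 − 19.4 = 5.10; Δnorth = -21.4 − -29.3 = 7.90.
Bearing = atan2(Δeast, Δnorth) mod 360° = 32.85° ≈ 033°.

033°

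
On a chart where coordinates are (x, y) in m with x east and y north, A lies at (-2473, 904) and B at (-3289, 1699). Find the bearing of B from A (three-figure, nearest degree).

314°

Δeast = -3289 − -2473 = -816.00; Δnorth = 1699 − 904 = 795.00.
Bearing = atan2(Δeast, Δnorth) mod 360° = 314.25° ≈ 314°.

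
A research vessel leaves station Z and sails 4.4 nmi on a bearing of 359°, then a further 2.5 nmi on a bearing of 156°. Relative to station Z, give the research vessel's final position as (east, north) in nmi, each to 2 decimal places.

Leg 1 (359°, 4.4 nmi): east 4.4 sin 359° = -0.08, north 4.4 cos 359° = 4.40
Leg 2 (156°, 2.5 nmi): east 2.5 sin 156° = 1.02, north 2.5 cos 156° = -2.28
Summing: 0.94 nmi east, 2.12 nmi north → (0.94, 2.12).

(0.94, 2.12)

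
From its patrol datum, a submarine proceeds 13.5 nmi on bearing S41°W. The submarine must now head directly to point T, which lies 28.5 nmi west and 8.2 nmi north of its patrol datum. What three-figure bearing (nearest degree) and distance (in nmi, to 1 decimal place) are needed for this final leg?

313°, 26.9 nmi

Leg 1 (S41°W, 13.5 nmi): east 13.5 sin 221° = -8.86, north 13.5 cos 221° = -10.19
Current position: (-8.86, -10.19). Target: (-28.5, 8.2). Remaining: Δeast = -19.64, Δnorth = 18.39.
Bearing = atan2(-19.64, 18.39) mod 360° = 313.11°; distance = √((-19.64)² + (18.39)²) = 26.907 nmi.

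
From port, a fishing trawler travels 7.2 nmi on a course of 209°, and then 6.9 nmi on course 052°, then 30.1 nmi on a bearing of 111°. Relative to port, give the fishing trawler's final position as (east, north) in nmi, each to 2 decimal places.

Leg 1 (209°, 7.2 nmi): east 7.2 sin 209° = -3.49, north 7.2 cos 209° = -6.30
Leg 2 (052°, 6.9 nmi): east 6.9 sin 52° = 5.44, north 6.9 cos 52° = 4.25
Leg 3 (111°, 30.1 nmi): east 30.1 sin 111° = 28.10, north 30.1 cos 111° = -10.79
Summing: 30.05 nmi east, -12.84 nmi north → (30.05, -12.84).

(30.05, -12.84)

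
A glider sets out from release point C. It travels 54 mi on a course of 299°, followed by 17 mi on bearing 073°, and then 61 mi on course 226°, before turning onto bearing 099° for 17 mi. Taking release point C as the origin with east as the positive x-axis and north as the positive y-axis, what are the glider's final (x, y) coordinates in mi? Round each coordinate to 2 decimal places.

Leg 1 (299°, 54 mi): east 54 sin 299° = -47.23, north 54 cos 299° = 26.18
Leg 2 (073°, 17 mi): east 17 sin 73° = 16.26, north 17 cos 73° = 4.97
Leg 3 (226°, 61 mi): east 61 sin 226° = -43.88, north 61 cos 226° = -42.37
Leg 4 (099°, 17 mi): east 17 sin 99° = 16.79, north 17 cos 99° = -2.66
Summing: -58.06 mi east, -13.88 mi north → (-58.06, -13.88).

(-58.06, -13.88)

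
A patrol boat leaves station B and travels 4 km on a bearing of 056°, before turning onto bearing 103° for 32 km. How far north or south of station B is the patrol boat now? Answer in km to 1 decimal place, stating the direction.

Leg 1 (056°, 4 km): east 4 sin 56° = 3.32, north 4 cos 56° = 2.24
Leg 2 (103°, 32 km): east 32 sin 103° = 31.18, north 32 cos 103° = -7.20
Net north component: -4.96 km.

5.0 km south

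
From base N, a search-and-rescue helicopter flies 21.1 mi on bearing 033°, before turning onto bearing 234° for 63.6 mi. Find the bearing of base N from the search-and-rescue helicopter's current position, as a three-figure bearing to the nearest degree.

064°

Leg 1 (033°, 21.1 mi): east 21.1 sin 33° = 11.49, north 21.1 cos 33° = 17.70
Leg 2 (234°, 63.6 mi): east 63.6 sin 234° = -51.45, north 63.6 cos 234° = -37.38
Net displacement: -39.96 east, -19.69 north. Direction back to start is (39.96, 19.69): bearing = atan2(39.96, 19.69) mod 360° = 63.77° ≈ 064°.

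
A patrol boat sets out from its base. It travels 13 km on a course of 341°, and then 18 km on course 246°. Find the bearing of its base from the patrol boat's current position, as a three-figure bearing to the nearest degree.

Leg 1 (341°, 13 km): east 13 sin 341° = -4.23, north 13 cos 341° = 12.29
Leg 2 (246°, 18 km): east 18 sin 246° = -16.44, north 18 cos 246° = -7.32
Net displacement: -20.68 east, 4.97 north. Direction back to start is (20.68, -4.97): bearing = atan2(20.68, -4.97) mod 360° = 103.52° ≈ 104°.

104°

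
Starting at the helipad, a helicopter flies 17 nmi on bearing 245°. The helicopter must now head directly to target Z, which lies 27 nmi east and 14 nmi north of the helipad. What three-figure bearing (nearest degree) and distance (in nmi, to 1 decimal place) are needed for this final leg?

063°, 47.4 nmi

Leg 1 (245°, 17 nmi): east 17 sin 245° = -15.41, north 17 cos 245° = -7.18
Current position: (-15.41, -7.18). Target: (27, 14). Remaining: Δeast = 42.41, Δnorth = 21.18.
Bearing = atan2(42.41, 21.18) mod 360° = 63.46°; distance = √((42.41)² + (21.18)²) = 47.404 nmi.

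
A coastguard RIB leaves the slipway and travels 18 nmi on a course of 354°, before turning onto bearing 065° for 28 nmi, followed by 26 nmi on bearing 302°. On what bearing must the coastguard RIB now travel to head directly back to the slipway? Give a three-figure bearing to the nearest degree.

Leg 1 (354°, 18 nmi): east 18 sin 354° = -1.88, north 18 cos 354° = 17.90
Leg 2 (065°, 28 nmi): east 28 sin 65° = 25.38, north 28 cos 65° = 11.83
Leg 3 (302°, 26 nmi): east 26 sin 302° = -22.05, north 26 cos 302° = 13.78
Net displacement: 1.45 east, 43.51 north. Direction back to start is (-1.45, -43.51): bearing = atan2(-1.45, -43.51) mod 360° = 181.90° ≈ 182°.

182°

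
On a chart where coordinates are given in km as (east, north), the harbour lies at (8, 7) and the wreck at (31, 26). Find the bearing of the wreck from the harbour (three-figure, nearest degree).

050°

Δeast = 31 − 8 = 23.00; Δnorth = 26 − 7 = 19.00.
Bearing = atan2(Δeast, Δnorth) mod 360° = 50.44° ≈ 050°.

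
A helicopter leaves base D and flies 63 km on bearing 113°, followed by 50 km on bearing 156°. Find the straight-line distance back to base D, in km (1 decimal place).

105.2 km

Leg 1 (113°, 63 km): east 63 sin 113° = 57.99, north 63 cos 113° = -24.62
Leg 2 (156°, 50 km): east 50 sin 156° = 20.34, north 50 cos 156° = -45.68
Net: 78.33 east, -70.29 north. Distance = √((78.33)² + (-70.29)²) = 105.245 km.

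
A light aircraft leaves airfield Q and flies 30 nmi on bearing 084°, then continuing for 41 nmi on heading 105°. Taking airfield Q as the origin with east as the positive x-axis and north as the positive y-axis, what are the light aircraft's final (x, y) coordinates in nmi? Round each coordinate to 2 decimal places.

(69.44, -7.48)

Leg 1 (084°, 30 nmi): east 30 sin 84° = 29.84, north 30 cos 84° = 3.14
Leg 2 (105°, 41 nmi): east 41 sin 105° = 39.60, north 41 cos 105° = -10.61
Summing: 69.44 nmi east, -7.48 nmi north → (69.44, -7.48).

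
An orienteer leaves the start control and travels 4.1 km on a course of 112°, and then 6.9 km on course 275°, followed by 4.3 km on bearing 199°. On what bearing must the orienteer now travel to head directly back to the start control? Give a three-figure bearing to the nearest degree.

Leg 1 (112°, 4.1 km): east 4.1 sin 112° = 3.80, north 4.1 cos 112° = -1.54
Leg 2 (275°, 6.9 km): east 6.9 sin 275° = -6.87, north 6.9 cos 275° = 0.60
Leg 3 (199°, 4.3 km): east 4.3 sin 199° = -1.40, north 4.3 cos 199° = -4.07
Net displacement: -4.47 east, -5.00 north. Direction back to start is (4.47, 5.00): bearing = atan2(4.47, 5.00) mod 360° = 41.81° ≈ 042°.

042°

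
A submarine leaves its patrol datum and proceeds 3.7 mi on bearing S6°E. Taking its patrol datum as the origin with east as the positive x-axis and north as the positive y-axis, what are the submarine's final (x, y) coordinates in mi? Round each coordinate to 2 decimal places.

(0.39, -3.68)

Leg 1 (S6°E, 3.7 mi): east 3.7 sin 174° = 0.39, north 3.7 cos 174° = -3.68
Summing: 0.39 mi east, -3.68 mi north → (0.39, -3.68).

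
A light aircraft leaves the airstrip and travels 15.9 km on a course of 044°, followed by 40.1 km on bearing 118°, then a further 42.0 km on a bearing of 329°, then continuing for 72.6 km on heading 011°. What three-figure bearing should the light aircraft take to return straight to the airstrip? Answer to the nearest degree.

Leg 1 (044°, 15.9 km): east 15.9 sin 44° = 11.05, north 15.9 cos 44° = 11.44
Leg 2 (118°, 40.1 km): east 40.1 sin 118° = 35.41, north 40.1 cos 118° = -18.83
Leg 3 (329°, 42.0 km): east 42.0 sin 329° = -21.63, north 42.0 cos 329° = 36.00
Leg 4 (011°, 72.6 km): east 72.6 sin 11° = 13.85, north 72.6 cos 11° = 71.27
Net displacement: 38.67 east, 99.88 north. Direction back to start is (-38.67, -99.88): bearing = atan2(-38.67, -99.88) mod 360° = 201.17° ≈ 201°.

201°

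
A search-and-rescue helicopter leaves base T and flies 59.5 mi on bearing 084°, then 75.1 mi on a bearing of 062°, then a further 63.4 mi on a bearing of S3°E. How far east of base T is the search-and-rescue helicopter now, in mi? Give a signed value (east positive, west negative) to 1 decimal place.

Leg 1 (084°, 59.5 mi): east 59.5 sin 84° = 59.17, north 59.5 cos 84° = 6.22
Leg 2 (062°, 75.1 mi): east 75.1 sin 62° = 66.31, north 75.1 cos 62° = 35.26
Leg 3 (S3°E, 63.4 mi): east 63.4 sin 177° = 3.32, north 63.4 cos 177° = -63.31
Net east component: 128.80 mi.

128.8 mi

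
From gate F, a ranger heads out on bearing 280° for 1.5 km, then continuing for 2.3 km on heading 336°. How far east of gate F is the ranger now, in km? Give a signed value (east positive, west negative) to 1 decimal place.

-2.4 km

Leg 1 (280°, 1.5 km): east 1.5 sin 280° = -1.48, north 1.5 cos 280° = 0.26
Leg 2 (336°, 2.3 km): east 2.3 sin 336° = -0.94, north 2.3 cos 336° = 2.10
Net east component: -2.41 km.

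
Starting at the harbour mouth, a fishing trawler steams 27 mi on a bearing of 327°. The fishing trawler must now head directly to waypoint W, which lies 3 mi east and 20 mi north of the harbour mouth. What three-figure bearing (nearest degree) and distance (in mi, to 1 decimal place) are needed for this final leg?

Leg 1 (327°, 27 mi): east 27 sin 327° = -14.71, north 27 cos 327° = 22.64
Current position: (-14.71, 22.64). Target: (3, 20). Remaining: Δeast = 17.71, Δnorth = -2.64.
Bearing = atan2(17.71, -2.64) mod 360° = 98.49°; distance = √((17.71)² + (-2.64)²) = 17.902 mi.

098°, 17.9 mi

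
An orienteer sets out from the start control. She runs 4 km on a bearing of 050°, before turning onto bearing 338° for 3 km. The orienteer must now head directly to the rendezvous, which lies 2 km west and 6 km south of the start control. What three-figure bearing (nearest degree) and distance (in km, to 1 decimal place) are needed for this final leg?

199°, 12.0 km

Leg 1 (050°, 4 km): east 4 sin 50° = 3.06, north 4 cos 50° = 2.57
Leg 2 (338°, 3 km): east 3 sin 338° = -1.12, north 3 cos 338° = 2.78
Current position: (1.94, 5.35). Target: (-2, -6). Remaining: Δeast = -3.94, Δnorth = -11.35.
Bearing = atan2(-3.94, -11.35) mod 360° = 199.14°; distance = √((-3.94)² + (-11.35)²) = 12.017 km.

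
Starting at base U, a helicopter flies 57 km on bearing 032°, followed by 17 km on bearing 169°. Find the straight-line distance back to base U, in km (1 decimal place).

46.1 km

Leg 1 (032°, 57 km): east 57 sin 32° = 30.21, north 57 cos 32° = 48.34
Leg 2 (169°, 17 km): east 17 sin 169° = 3.24, north 17 cos 169° = -16.69
Net: 33.45 east, 31.65 north. Distance = √((33.45)² + (31.65)²) = 46.050 km.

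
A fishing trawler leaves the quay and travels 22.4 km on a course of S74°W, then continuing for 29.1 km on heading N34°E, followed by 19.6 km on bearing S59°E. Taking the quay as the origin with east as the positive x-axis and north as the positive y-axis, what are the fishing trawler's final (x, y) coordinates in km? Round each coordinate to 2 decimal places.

(11.54, 7.86)

Leg 1 (S74°W, 22.4 km): east 22.4 sin 254° = -21.53, north 22.4 cos 254° = -6.17
Leg 2 (N34°E, 29.1 km): east 29.1 sin 34° = 16.27, north 29.1 cos 34° = 24.12
Leg 3 (S59°E, 19.6 km): east 19.6 sin 121° = 16.80, north 19.6 cos 121° = -10.09
Summing: 11.54 km east, 7.86 km north → (11.54, 7.86).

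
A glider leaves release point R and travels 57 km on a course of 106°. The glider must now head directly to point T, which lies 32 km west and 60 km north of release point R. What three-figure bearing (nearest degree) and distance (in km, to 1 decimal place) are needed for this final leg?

311°, 115.2 km

Leg 1 (106°, 57 km): east 57 sin 106° = 54.79, north 57 cos 106° = -15.71
Current position: (54.79, -15.71). Target: (-32, 60). Remaining: Δeast = -86.79, Δnorth = 75.71.
Bearing = atan2(-86.79, 75.71) mod 360° = 311.10°; distance = √((-86.79)² + (75.71)²) = 115.174 km.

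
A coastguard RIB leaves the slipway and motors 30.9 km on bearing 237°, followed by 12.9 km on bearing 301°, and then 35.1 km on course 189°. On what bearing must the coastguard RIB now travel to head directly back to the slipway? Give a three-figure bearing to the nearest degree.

043°

Leg 1 (237°, 30.9 km): east 30.9 sin 237° = -25.91, north 30.9 cos 237° = -16.83
Leg 2 (301°, 12.9 km): east 12.9 sin 301° = -11.06, north 12.9 cos 301° = 6.64
Leg 3 (189°, 35.1 km): east 35.1 sin 189° = -5.49, north 35.1 cos 189° = -34.67
Net displacement: -42.46 east, -44.85 north. Direction back to start is (42.46, 44.85): bearing = atan2(42.46, 44.85) mod 360° = 43.43° ≈ 043°.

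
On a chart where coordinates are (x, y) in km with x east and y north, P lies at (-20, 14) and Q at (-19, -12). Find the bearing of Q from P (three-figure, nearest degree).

178°

Δeast = -19 − -20 = 1.00; Δnorth = -12 − 14 = -26.00.
Bearing = atan2(Δeast, Δnorth) mod 360° = 177.80° ≈ 178°.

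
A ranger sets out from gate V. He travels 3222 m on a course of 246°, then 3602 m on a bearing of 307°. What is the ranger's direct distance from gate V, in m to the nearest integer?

Leg 1 (246°, 3222 m): east 3222 sin 246° = -2943.44, north 3222 cos 246° = -1310.51
Leg 2 (307°, 3602 m): east 3602 sin 307° = -2876.69, north 3602 cos 307° = 2167.74
Net: -5820.13 east, 857.23 north. Distance = √((-5820.13)² + (857.23)²) = 5882.920 m.

5883 m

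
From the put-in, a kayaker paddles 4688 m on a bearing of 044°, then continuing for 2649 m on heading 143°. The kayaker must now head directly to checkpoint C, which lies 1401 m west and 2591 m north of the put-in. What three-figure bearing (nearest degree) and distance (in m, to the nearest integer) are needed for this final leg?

Leg 1 (044°, 4688 m): east 4688 sin 44° = 3256.56, north 4688 cos 44° = 3372.26
Leg 2 (143°, 2649 m): east 2649 sin 143° = 1594.21, north 2649 cos 143° = -2115.59
Current position: (4850.77, 1256.68). Target: (-1401, 2591). Remaining: Δeast = -6251.77, Δnorth = 1334.32.
Bearing = atan2(-6251.77, 1334.32) mod 360° = 282.05°; distance = √((-6251.77)² + (1334.32)²) = 6392.573 m.

282°, 6393 m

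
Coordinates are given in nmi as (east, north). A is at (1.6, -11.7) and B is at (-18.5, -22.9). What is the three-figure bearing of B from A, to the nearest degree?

241°

Δeast = -18.5 − 1.6 = -20.10; Δnorth = -22.9 − -11.7 = -11.20.
Bearing = atan2(Δeast, Δnorth) mod 360° = 240.87° ≈ 241°.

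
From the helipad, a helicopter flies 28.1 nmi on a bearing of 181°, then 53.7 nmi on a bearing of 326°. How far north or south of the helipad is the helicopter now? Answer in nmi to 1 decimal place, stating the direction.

16.4 nmi north

Leg 1 (181°, 28.1 nmi): east 28.1 sin 181° = -0.49, north 28.1 cos 181° = -28.10
Leg 2 (326°, 53.7 nmi): east 53.7 sin 326° = -30.03, north 53.7 cos 326° = 44.52
Net north component: 16.42 nmi.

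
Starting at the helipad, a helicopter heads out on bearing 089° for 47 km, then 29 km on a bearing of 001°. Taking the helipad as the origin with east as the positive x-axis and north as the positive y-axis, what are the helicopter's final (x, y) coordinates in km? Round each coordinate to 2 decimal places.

Leg 1 (089°, 47 km): east 47 sin 89° = 46.99, north 47 cos 89° = 0.82
Leg 2 (001°, 29 km): east 29 sin 1° = 0.51, north 29 cos 1° = 29.00
Summing: 47.50 km east, 29.82 km north → (47.50, 29.82).

(47.50, 29.82)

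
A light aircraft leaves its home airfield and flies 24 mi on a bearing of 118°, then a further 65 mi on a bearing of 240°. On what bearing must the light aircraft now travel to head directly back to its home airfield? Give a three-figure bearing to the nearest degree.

Leg 1 (118°, 24 mi): east 24 sin 118° = 21.19, north 24 cos 118° = -11.27
Leg 2 (240°, 65 mi): east 65 sin 240° = -56.29, north 65 cos 240° = -32.50
Net displacement: -35.10 east, -43.77 north. Direction back to start is (35.10, 43.77): bearing = atan2(35.10, 43.77) mod 360° = 38.73° ≈ 039°.

039°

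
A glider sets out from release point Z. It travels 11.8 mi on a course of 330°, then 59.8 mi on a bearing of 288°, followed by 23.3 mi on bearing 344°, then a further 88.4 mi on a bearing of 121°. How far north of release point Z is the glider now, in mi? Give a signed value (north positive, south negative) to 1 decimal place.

Leg 1 (330°, 11.8 mi): east 11.8 sin 330° = -5.90, north 11.8 cos 330° = 10.22
Leg 2 (288°, 59.8 mi): east 59.8 sin 288° = -56.87, north 59.8 cos 288° = 18.48
Leg 3 (344°, 23.3 mi): east 23.3 sin 344° = -6.42, north 23.3 cos 344° = 22.40
Leg 4 (121°, 88.4 mi): east 88.4 sin 121° = 75.77, north 88.4 cos 121° = -45.53
Net north component: 5.57 mi.

5.6 mi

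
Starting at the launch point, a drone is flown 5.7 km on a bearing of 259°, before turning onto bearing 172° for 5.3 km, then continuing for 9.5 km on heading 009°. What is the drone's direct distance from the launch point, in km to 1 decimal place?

4.5 km

Leg 1 (259°, 5.7 km): east 5.7 sin 259° = -5.60, north 5.7 cos 259° = -1.09
Leg 2 (172°, 5.3 km): east 5.3 sin 172° = 0.74, north 5.3 cos 172° = -5.25
Leg 3 (009°, 9.5 km): east 9.5 sin 9° = 1.49, north 9.5 cos 9° = 9.38
Net: -3.37 east, 3.05 north. Distance = √((-3.37)² + (3.05)²) = 4.544 km.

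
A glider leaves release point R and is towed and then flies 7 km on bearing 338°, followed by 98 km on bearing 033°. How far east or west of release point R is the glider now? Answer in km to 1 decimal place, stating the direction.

Leg 1 (338°, 7 km): east 7 sin 338° = -2.62, north 7 cos 338° = 6.49
Leg 2 (033°, 98 km): east 98 sin 33° = 53.37, north 98 cos 33° = 82.19
Net east component: 50.75 km.

50.8 km east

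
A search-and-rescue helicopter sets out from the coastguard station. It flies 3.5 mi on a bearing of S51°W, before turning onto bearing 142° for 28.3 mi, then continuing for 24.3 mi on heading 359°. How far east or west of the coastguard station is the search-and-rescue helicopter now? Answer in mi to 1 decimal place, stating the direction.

14.3 mi east

Leg 1 (S51°W, 3.5 mi): east 3.5 sin 231° = -2.72, north 3.5 cos 231° = -2.20
Leg 2 (142°, 28.3 mi): east 28.3 sin 142° = 17.42, north 28.3 cos 142° = -22.30
Leg 3 (359°, 24.3 mi): east 24.3 sin 359° = -0.42, north 24.3 cos 359° = 24.30
Net east component: 14.28 mi.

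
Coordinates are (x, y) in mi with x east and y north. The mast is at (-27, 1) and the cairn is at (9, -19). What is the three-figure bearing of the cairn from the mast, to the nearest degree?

119°

Δeast = 9 − -27 = 36.00; Δnorth = -19 − 1 = -20.00.
Bearing = atan2(Δeast, Δnorth) mod 360° = 119.05° ≈ 119°.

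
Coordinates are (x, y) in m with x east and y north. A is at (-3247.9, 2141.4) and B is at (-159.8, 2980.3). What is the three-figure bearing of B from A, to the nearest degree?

075°

Δeast = -159.8 − -3247.9 = 3088.10; Δnorth = 2980.3 − 2141.4 = 838.90.
Bearing = atan2(Δeast, Δnorth) mod 360° = 74.80° ≈ 075°.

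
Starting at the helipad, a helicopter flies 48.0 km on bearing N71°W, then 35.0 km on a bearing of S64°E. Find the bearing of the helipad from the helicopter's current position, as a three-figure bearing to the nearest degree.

Leg 1 (N71°W, 48.0 km): east 48.0 sin 289° = -45.38, north 48.0 cos 289° = 15.63
Leg 2 (S64°E, 35.0 km): east 35.0 sin 116° = 31.46, north 35.0 cos 116° = -15.34
Net displacement: -13.93 east, 0.28 north. Direction back to start is (13.93, -0.28): bearing = atan2(13.93, -0.28) mod 360° = 91.17° ≈ 091°.

091°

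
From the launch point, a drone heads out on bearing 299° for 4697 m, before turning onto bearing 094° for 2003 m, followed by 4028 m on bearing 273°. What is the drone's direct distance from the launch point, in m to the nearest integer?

Leg 1 (299°, 4697 m): east 4697 sin 299° = -4108.09, north 4697 cos 299° = 2277.15
Leg 2 (094°, 2003 m): east 2003 sin 94° = 1998.12, north 2003 cos 94° = -139.72
Leg 3 (273°, 4028 m): east 4028 sin 273° = -4022.48, north 4028 cos 273° = 210.81
Net: -6132.45 east, 2348.24 north. Distance = √((-6132.45)² + (2348.24)²) = 6566.669 m.

6567 m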